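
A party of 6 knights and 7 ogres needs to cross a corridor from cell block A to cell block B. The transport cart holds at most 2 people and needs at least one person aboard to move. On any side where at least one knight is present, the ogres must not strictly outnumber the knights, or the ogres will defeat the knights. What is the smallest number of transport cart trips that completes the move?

impossible

The ogres already outnumber the knights at cell block A before anyone moves, so the starting position itself is disallowed.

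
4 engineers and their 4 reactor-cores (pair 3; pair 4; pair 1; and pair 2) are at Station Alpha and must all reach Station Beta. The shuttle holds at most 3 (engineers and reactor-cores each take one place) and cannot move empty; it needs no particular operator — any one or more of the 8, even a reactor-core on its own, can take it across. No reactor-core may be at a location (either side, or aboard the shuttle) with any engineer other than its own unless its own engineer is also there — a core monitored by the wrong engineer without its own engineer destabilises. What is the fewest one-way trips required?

9

Counting alone: each trip to Station Beta takes at most 3 across and each return brings at least 1 back, so after t trips out (and t−1 returns) at most 3t − (t−1) of the 8 are across; that first reaches 8 at t = 4, so at least 7 crossings are needed.
The safety rule pushes this higher. Following every safe sequence of crossings, the most of the 8 that can be at Station Beta as the shuttle arrives there on crossing 7 is 7 — never all 8.
So no plan with fewer than 9 crossings exists, and this one achieves 9:
1. engineer 3 and reactor-core 3 cross → Station Beta.
2. engineer 3 crosses ← Station Alpha.
3. engineer 3, engineer 4, and reactor-core 4 cross → Station Beta.
4. engineer 3 and reactor-core 3 cross ← Station Alpha.
5. engineer 1, engineer 2, and engineer 3 cross → Station Beta.
6. reactor-core 4 crosses ← Station Alpha.
7. reactor-core 3 and reactor-core 4 cross → Station Beta.
8. reactor-core 3 crosses ← Station Alpha.
9. reactor-core 1, reactor-core 2, and reactor-core 3 cross → Station Beta.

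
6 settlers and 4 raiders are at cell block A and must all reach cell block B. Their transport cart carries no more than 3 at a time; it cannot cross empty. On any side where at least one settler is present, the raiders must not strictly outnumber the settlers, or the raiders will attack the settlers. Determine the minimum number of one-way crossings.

Counting alone: each trip to cell block B takes at most 3 across and each return brings at least 1 back, so after t trips out (and t−1 returns) at most 3t − (t−1) of the 10 are across; that first reaches 10 at t = 5, so at least 9 crossings are needed.
The plan below uses exactly 9 crossings, so it is optimal:
1. 2 raiders → cell block B.  (cell block A: 6S 2R; cell block B: 0S 2R)
2. 1 raider ← cell block A.  (cell block A: 6S 3R; cell block B: 0S 1R)
3. 3 raiders → cell block B.  (cell block A: 6S 0R; cell block B: 0S 4R)
4. 1 raider ← cell block A.  (cell block A: 6S 1R; cell block B: 0S 3R)
5. 3 settlers → cell block B.  (cell block A: 3S 1R; cell block B: 3S 3R)
6. 1 raider ← cell block A.  (cell block A: 3S 2R; cell block B: 3S 2R)
7. 1 settler and 2 raiders → cell block B.  (cell block A: 2S 0R; cell block B: 4S 4R)
8. 1 raider ← cell block A.  (cell block A: 2S 1R; cell block B: 4S 3R)
9. 2 settlers and 1 raider → cell block B.  (cell block A: 0S 0R; cell block B: 6S 4R)

9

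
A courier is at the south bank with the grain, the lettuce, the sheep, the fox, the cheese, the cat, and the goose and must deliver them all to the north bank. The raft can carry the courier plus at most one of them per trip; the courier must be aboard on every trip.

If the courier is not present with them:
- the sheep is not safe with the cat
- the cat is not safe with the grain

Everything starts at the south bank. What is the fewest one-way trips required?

15

Counting alone: the courier can take at most 1 across per trip to the north bank, so moving all 7 needs at least 7 loaded trips out, with a return between consecutive ones — at least 13 crossings.
The safety rule pushes this higher. Following every safe sequence of crossings, the most of the 7 that can be at the north bank as the raft arrives there on crossing 13 is 6 — never all 7.
So no plan with fewer than 15 crossings exists, and this one achieves 15:
1. Courier goes to the north bank with the cat.  [the south bank: the cheese, the fox, the goose, the grain, the lettuce, the sheep | the north bank: the cat]
2. Courier goes back to the south bank alone.  [the south bank: the cheese, the fox, the goose, the grain, the lettuce, the sheep | the north bank: the cat]
3. Courier goes to the north bank with the grain.  [the south bank: the cheese, the fox, the goose, the lettuce, the sheep | the north bank: the cat, the grain]
4. Courier goes back to the south bank with the cat.  [the south bank: the cat, the cheese, the fox, the goose, the lettuce, the sheep | the north bank: the grain]
5. Courier goes to the north bank with the sheep.  [the south bank: the cat, the cheese, the fox, the goose, the lettuce | the north bank: the grain, the sheep]
6. Courier goes back to the south bank alone.  [the south bank: the cat, the cheese, the fox, the goose, the lettuce | the north bank: the grain, the sheep]
7. Courier goes to the north bank with the lettuce.  [the south bank: the cat, the cheese, the fox, the goose | the north bank: the grain, the lettuce, the sheep]
8. Courier goes back to the south bank alone.  [the south bank: the cat, the cheese, the fox, the goose | the north bank: the grain, the lettuce, the sheep]
9. Courier goes to the north bank with the fox.  [the south bank: the cat, the cheese, the goose | the north bank: the fox, the grain, the lettuce, the sheep]
10. Courier goes back to the south bank alone.  [the south bank: the cat, the cheese, the goose | the north bank: the fox, the grain, the lettuce, the sheep]
11. Courier goes to the north bank with the cheese.  [the south bank: the cat, the goose | the north bank: the cheese, the fox, the grain, the lettuce, the sheep]
12. Courier goes back to the south bank alone.  [the south bank: the cat, the goose | the north bank: the cheese, the fox, the grain, the lettuce, the sheep]
13. Courier goes to the north bank with the goose.  [the south bank: the cat | the north bank: the cheese, the fox, the goose, the grain, the lettuce, the sheep]
14. Courier goes back to the south bank alone.  [the south bank: the cat | the north bank: the cheese, the fox, the goose, the grain, the lettuce, the sheep]
15. Courier goes to the north bank with the cat.  [the south bank: — | the north bank: the cat, the cheese, the fox, the goose, the grain, the lettuce, the sheep]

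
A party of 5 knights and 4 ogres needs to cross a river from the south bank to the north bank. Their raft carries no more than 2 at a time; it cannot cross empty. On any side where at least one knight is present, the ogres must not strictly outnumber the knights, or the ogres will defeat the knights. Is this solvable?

Yes

1. 2 ogres → the north bank.  (the south bank: 5K 2O; the north bank: 0K 2O)
2. 1 ogre ← the south bank.  (the south bank: 5K 3O; the north bank: 0K 1O)
3. 2 ogres → the north bank.  (the south bank: 5K 1O; the north bank: 0K 3O)
4. 1 ogre ← the south bank.  (the south bank: 5K 2O; the north bank: 0K 2O)
5. 2 knights → the north bank.  (the south bank: 3K 2O; the north bank: 2K 2O)
6. 1 ogre ← the south bank.  (the south bank: 3K 3O; the north bank: 2K 1O)
7. 1 knight and 1 ogre → the north bank.  (the south bank: 2K 2O; the north bank: 3K 2O)
8. 1 knight ← the south bank.  (the south bank: 3K 2O; the north bank: 2K 2O)
9. 1 knight and 1 ogre → the north bank.  (the south bank: 2K 1O; the north bank: 3K 3O)
10. 1 ogre ← the south bank.  (the south bank: 2K 2O; the north bank: 3K 2O)
11. 1 knight and 1 ogre → the north bank.  (the south bank: 1K 1O; the north bank: 4K 3O)
12. 1 knight ← the south bank.  (the south bank: 2K 1O; the north bank: 3K 3O)
13. 1 knight and 1 ogre → the north bank.  (the south bank: 1K 0O; the north bank: 4K 4O)
14. 1 ogre ← the south bank.  (the south bank: 1K 1O; the north bank: 4K 3O)
15. 1 knight and 1 ogre → the north bank.  (the south bank: 0K 0O; the north bank: 5K 4O)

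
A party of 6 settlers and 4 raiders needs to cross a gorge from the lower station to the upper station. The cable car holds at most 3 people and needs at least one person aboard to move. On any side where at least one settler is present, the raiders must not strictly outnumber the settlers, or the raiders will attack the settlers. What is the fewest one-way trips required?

9

Counting alone: each trip to the upper station takes at most 3 across and each return brings at least 1 back, so after t trips out (and t−1 returns) at most 3t − (t−1) of the 10 are across; that first reaches 10 at t = 5, so at least 9 crossings are needed.
The plan below uses exactly 9 crossings, so it is optimal:
1. 2 raiders → the upper station.  (the lower station: 6S 2R; the upper station: 0S 2R)
2. 1 raider ← the lower station.  (the lower station: 6S 3R; the upper station: 0S 1R)
3. 3 raiders → the upper station.  (the lower station: 6S 0R; the upper station: 0S 4R)
4. 1 raider ← the lower station.  (the lower station: 6S 1R; the upper station: 0S 3R)
5. 3 settlers → the upper station.  (the lower station: 3S 1R; the upper station: 3S 3R)
6. 1 raider ← the lower station.  (the lower station: 3S 2R; the upper station: 3S 2R)
7. 1 settler and 2 raiders → the upper station.  (the lower station: 2S 0R; the upper station: 4S 4R)
8. 1 raider ← the lower station.  (the lower station: 2S 1R; the upper station: 4S 3R)
9. 2 settlers and 1 raider → the upper station.  (the lower station: 0S 0R; the upper station: 6S 4R)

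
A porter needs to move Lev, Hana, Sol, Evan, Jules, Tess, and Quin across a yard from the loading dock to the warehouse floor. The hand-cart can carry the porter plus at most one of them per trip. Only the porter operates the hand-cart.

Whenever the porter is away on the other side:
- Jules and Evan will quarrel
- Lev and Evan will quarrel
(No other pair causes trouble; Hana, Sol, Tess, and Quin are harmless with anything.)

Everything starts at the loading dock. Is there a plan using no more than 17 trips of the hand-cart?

Yes

Yes — this plan uses 15 crossings (≤ 17):
1. Porter goes to the warehouse floor with Evan.  [the loading dock: Hana, Jules, Lev, Quin, Sol, Tess | the warehouse floor: Evan]
2. Porter goes back to the loading dock alone.  [the loading dock: Hana, Jules, Lev, Quin, Sol, Tess | the warehouse floor: Evan]
3. Porter goes to the warehouse floor with Lev.  [the loading dock: Hana, Jules, Quin, Sol, Tess | the warehouse floor: Evan, Lev]
4. Porter goes back to the loading dock with Evan.  [the loading dock: Evan, Hana, Jules, Quin, Sol, Tess | the warehouse floor: Lev]
5. Porter goes to the warehouse floor with Jules.  [the loading dock: Evan, Hana, Quin, Sol, Tess | the warehouse floor: Jules, Lev]
6. Porter goes back to the loading dock alone.  [the loading dock: Evan, Hana, Quin, Sol, Tess | the warehouse floor: Jules, Lev]
7. Porter goes to the warehouse floor with Hana.  [the loading dock: Evan, Quin, Sol, Tess | the warehouse floor: Hana, Jules, Lev]
8. Porter goes back to the loading dock alone.  [the loading dock: Evan, Quin, Sol, Tess | the warehouse floor: Hana, Jules, Lev]
9. Porter goes to the warehouse floor with Sol.  [the loading dock: Evan, Quin, Tess | the warehouse floor: Hana, Jules, Lev, Sol]
10. Porter goes back to the loading dock alone.  [the loading dock: Evan, Quin, Tess | the warehouse floor: Hana, Jules, Lev, Sol]
11. Porter goes to the warehouse floor with Tess.  [the loading dock: Evan, Quin | the warehouse floor: Hana, Jules, Lev, Sol, Tess]
12. Porter goes back to the loading dock alone.  [the loading dock: Evan, Quin | the warehouse floor: Hana, Jules, Lev, Sol, Tess]
13. Porter goes to the warehouse floor with Quin.  [the loading dock: Evan | the warehouse floor: Hana, Jules, Lev, Quin, Sol, Tess]
14. Porter goes back to the loading dock alone.  [the loading dock: Evan | the warehouse floor: Hana, Jules, Lev, Quin, Sol, Tess]
15. Porter goes to the warehouse floor with Evan.  [the loading dock: — | the warehouse floor: Evan, Hana, Jules, Lev, Quin, Sol, Tess]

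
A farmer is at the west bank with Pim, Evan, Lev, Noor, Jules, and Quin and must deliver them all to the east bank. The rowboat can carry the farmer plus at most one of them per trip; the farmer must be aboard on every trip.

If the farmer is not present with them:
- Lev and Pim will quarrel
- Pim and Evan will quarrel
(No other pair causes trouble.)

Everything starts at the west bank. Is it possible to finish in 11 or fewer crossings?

No

Counting alone: the farmer can take at most 1 across per trip to the east bank, so moving all 6 needs at least 6 loaded trips out, with a return between consecutive ones — at least 11 crossings.
The safety rule pushes this higher. Following every safe sequence of crossings, the most of the 6 that can be at the east bank as the rowboat arrives there on crossing 11 is 5 — never all 6.
So the move cannot be finished within 11 crossings. (The shortest complete plan takes 13:)
1. Farmer goes to the east bank with Pim.  [the west bank: Evan, Jules, Lev, Noor, Quin | the east bank: Pim]
2. Farmer goes back to the west bank alone.  [the west bank: Evan, Jules, Lev, Noor, Quin | the east bank: Pim]
3. Farmer goes to the east bank with Evan.  [the west bank: Jules, Lev, Noor, Quin | the east bank: Evan, Pim]
4. Farmer goes back to the west bank with Pim.  [the west bank: Jules, Lev, Noor, Pim, Quin | the east bank: Evan]
5. Farmer goes to the east bank with Lev.  [the west bank: Jules, Noor, Pim, Quin | the east bank: Evan, Lev]
6. Farmer goes back to the west bank alone.  [the west bank: Jules, Noor, Pim, Quin | the east bank: Evan, Lev]
7. Farmer goes to the east bank with Noor.  [the west bank: Jules, Pim, Quin | the east bank: Evan, Lev, Noor]
8. Farmer goes back to the west bank alone.  [the west bank: Jules, Pim, Quin | the east bank: Evan, Lev, Noor]
9. Farmer goes to the east bank with Jules.  [the west bank: Pim, Quin | the east bank: Evan, Jules, Lev, Noor]
10. Farmer goes back to the west bank alone.  [the west bank: Pim, Quin | the east bank: Evan, Jules, Lev, Noor]
11. Farmer goes to the east bank with Quin.  [the west bank: Pim | the east bank: Evan, Jules, Lev, Noor, Quin]
12. Farmer goes back to the west bank alone.  [the west bank: Pim | the east bank: Evan, Jules, Lev, Noor, Quin]
13. Farmer goes to the east bank with Pim.  [the west bank: — | the east bank: Evan, Jules, Lev, Noor, Pim, Quin]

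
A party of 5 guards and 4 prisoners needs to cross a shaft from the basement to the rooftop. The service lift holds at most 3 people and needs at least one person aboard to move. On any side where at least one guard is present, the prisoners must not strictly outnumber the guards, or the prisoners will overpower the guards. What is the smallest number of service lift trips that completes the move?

Counting alone: each trip to the rooftop takes at most 3 across and each return brings at least 1 back, so after t trips out (and t−1 returns) at most 3t − (t−1) of the 9 are across; that first reaches 9 at t = 4, so at least 7 crossings are needed.
The plan below uses exactly 7 crossings, so it is optimal:
1. 3 prisoners → the rooftop.  (the basement: 5G 1P; the rooftop: 0G 3P)
2. 1 prisoner ← the basement.  (the basement: 5G 2P; the rooftop: 0G 2P)
3. 3 guards → the rooftop.  (the basement: 2G 2P; the rooftop: 3G 2P)
4. 1 guard ← the basement.  (the basement: 3G 2P; the rooftop: 2G 2P)
5. 2 guards and 1 prisoner → the rooftop.  (the basement: 1G 1P; the rooftop: 4G 3P)
6. 1 guard ← the basement.  (the basement: 2G 1P; the rooftop: 3G 3P)
7. 2 guards and 1 prisoner → the rooftop.  (the basement: 0G 0P; the rooftop: 5G 4P)

7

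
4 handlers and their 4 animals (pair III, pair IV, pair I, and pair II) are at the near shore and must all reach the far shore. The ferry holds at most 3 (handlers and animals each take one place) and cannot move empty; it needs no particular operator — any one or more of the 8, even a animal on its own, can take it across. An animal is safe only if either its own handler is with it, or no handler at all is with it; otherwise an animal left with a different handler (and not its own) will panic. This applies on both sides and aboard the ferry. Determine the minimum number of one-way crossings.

9

Counting alone: each trip to the far shore takes at most 3 across and each return brings at least 1 back, so after t trips out (and t−1 returns) at most 3t − (t−1) of the 8 are across; that first reaches 8 at t = 4, so at least 7 crossings are needed.
The safety rule pushes this higher. Following every safe sequence of crossings, the most of the 8 that can be at the far shore as the ferry arrives there on crossing 7 is 7 — never all 8.
So no plan with fewer than 9 crossings exists, and this one achieves 9:
1. animal III and handler III cross → the far shore.
2. handler III crosses ← the near shore.
3. animal IV, handler III, and handler IV cross → the far shore.
4. animal III and handler III cross ← the near shore.
5. handler I, handler II, and handler III cross → the far shore.
6. animal IV crosses ← the near shore.
7. animal III and animal IV cross → the far shore.
8. animal III crosses ← the near shore.
9. animal I, animal II, and animal III cross → the far shore.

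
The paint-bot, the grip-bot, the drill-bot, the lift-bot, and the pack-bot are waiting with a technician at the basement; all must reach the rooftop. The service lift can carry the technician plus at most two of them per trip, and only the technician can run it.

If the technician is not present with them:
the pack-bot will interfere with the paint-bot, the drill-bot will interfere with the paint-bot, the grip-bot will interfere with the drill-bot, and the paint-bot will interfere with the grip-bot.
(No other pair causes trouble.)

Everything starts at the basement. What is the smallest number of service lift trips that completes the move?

7

Counting alone: the technician can take at most 2 across per trip to the rooftop, so moving all 5 needs at least 3 loaded trips out, with a return between consecutive ones — at least 5 crossings.
The safety rule pushes this higher. Following every safe sequence of crossings, the most of the 5 that can be at the rooftop as the service lift arrives there on crossing 5 is 4 — never all 5.
So no plan with fewer than 7 crossings exists, and this one achieves 7:
1. Technician goes to the rooftop with the grip-bot and the paint-bot.
2. Technician goes back to the basement with the paint-bot.
3. Technician goes to the rooftop with the lift-bot and the paint-bot.
4. Technician goes back to the basement with the paint-bot.
5. Technician goes to the rooftop with the pack-bot and the paint-bot.
6. Technician goes back to the basement with the paint-bot.
7. Technician goes to the rooftop with the drill-bot and the paint-bot.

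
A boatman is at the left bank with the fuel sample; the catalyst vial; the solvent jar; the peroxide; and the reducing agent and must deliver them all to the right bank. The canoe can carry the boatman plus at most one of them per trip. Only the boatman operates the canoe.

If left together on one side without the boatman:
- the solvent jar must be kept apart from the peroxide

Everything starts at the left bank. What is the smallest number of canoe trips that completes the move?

Counting alone: the boatman can take at most 1 across per trip to the right bank, so moving all 5 needs at least 5 loaded trips out, with a return between consecutive ones — at least 9 crossings.
The plan below uses exactly 9 crossings, so it is optimal:
1. Boatman goes to the right bank with the solvent jar.
2. Boatman goes back to the left bank alone.
3. Boatman goes to the right bank with the fuel sample.
4. Boatman goes back to the left bank alone.
5. Boatman goes to the right bank with the catalyst vial.
6. Boatman goes back to the left bank alone.
7. Boatman goes to the right bank with the reducing agent.
8. Boatman goes back to the left bank alone.
9. Boatman goes to the right bank with the peroxide.

9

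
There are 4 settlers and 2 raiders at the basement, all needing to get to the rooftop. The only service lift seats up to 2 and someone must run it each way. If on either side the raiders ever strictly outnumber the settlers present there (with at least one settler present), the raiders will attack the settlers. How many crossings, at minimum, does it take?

Counting alone: each trip to the rooftop takes at most 2 across and each return brings at least 1 back, so after t trips out (and t−1 returns) at most 2t − (t−1) of the 6 are across; that first reaches 6 at t = 5, so at least 9 crossings are needed.
The plan below uses exactly 9 crossings, so it is optimal:
1. 2 raiders → the rooftop.  (the basement: 4S 0R; the rooftop: 0S 2R)
2. 1 raider ← the basement.  (the basement: 4S 1R; the rooftop: 0S 1R)
3. 2 settlers → the rooftop.  (the basement: 2S 1R; the rooftop: 2S 1R)
4. 1 raider ← the basement.  (the basement: 2S 2R; the rooftop: 2S 0R)
5. 2 raiders → the rooftop.  (the basement: 2S 0R; the rooftop: 2S 2R)
6. 1 raider ← the basement.  (the basement: 2S 1R; the rooftop: 2S 1R)
7. 1 settler and 1 raider → the rooftop.  (the basement: 1S 0R; the rooftop: 3S 2R)
8. 1 raider ← the basement.  (the basement: 1S 1R; the rooftop: 3S 1R)
9. 1 settler and 1 raider → the rooftop.  (the basement: 0S 0R; the rooftop: 4S 2R)

9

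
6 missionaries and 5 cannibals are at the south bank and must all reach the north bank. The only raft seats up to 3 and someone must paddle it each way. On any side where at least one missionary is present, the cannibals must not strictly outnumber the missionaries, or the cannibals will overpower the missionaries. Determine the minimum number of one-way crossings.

9

Counting alone: each trip to the north bank takes at most 3 across and each return brings at least 1 back, so after t trips out (and t−1 returns) at most 3t − (t−1) of the 11 are across; that first reaches 11 at t = 5, so at least 9 crossings are needed.
The plan below uses exactly 9 crossings, so it is optimal:
1. 3 cannibals → the north bank.  (the south bank: 6M 2C; the north bank: 0M 3C)
2. 1 cannibal ← the south bank.  (the south bank: 6M 3C; the north bank: 0M 2C)
3. 3 missionaries → the north bank.  (the south bank: 3M 3C; the north bank: 3M 2C)
4. 1 missionary ← the south bank.  (the south bank: 4M 3C; the north bank: 2M 2C)
5. 2 missionaries and 1 cannibal → the north bank.  (the south bank: 2M 2C; the north bank: 4M 3C)
6. 1 missionary ← the south bank.  (the south bank: 3M 2C; the north bank: 3M 3C)
7. 2 missionaries and 1 cannibal → the north bank.  (the south bank: 1M 1C; the north bank: 5M 4C)
8. 1 missionary ← the south bank.  (the south bank: 2M 1C; the north bank: 4M 4C)
9. 2 missionaries and 1 cannibal → the north bank.  (the south bank: 0M 0C; the north bank: 6M 5C)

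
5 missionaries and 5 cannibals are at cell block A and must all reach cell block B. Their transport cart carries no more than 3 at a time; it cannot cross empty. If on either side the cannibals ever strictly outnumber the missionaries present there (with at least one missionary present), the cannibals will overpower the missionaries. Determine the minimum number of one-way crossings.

11

Counting alone: each trip to cell block B takes at most 3 across and each return brings at least 1 back, so after t trips out (and t−1 returns) at most 3t − (t−1) of the 10 are across; that first reaches 10 at t = 5, so at least 9 crossings are needed.
The safety rule pushes this higher. Following every safe sequence of crossings, the most of the 10 that can be at cell block B as the transport cart arrives there on crossing 9 is 9 — never all 10.
So no plan with fewer than 11 crossings exists, and this one achieves 11:
1. 2 cannibals → cell block B.  (cell block A: 5M 3C; cell block B: 0M 2C)
2. 1 cannibal ← cell block A.  (cell block A: 5M 4C; cell block B: 0M 1C)
3. 3 cannibals → cell block B.  (cell block A: 5M 1C; cell block B: 0M 4C)
4. 1 cannibal ← cell block A.  (cell block A: 5M 2C; cell block B: 0M 3C)
5. 3 missionaries → cell block B.  (cell block A: 2M 2C; cell block B: 3M 3C)
6. 1 missionary and 1 cannibal ← cell block A.  (cell block A: 3M 3C; cell block B: 2M 2C)
7. 3 missionaries → cell block B.  (cell block A: 0M 3C; cell block B: 5M 2C)
8. 1 cannibal ← cell block A.  (cell block A: 0M 4C; cell block B: 5M 1C)
9. 2 cannibals → cell block B.  (cell block A: 0M 2C; cell block B: 5M 3C)
10. 1 cannibal ← cell block A.  (cell block A: 0M 3C; cell block B: 5M 2C)
11. 3 cannibals → cell block B.  (cell block A: 0M 0C; cell block B: 5M 5C)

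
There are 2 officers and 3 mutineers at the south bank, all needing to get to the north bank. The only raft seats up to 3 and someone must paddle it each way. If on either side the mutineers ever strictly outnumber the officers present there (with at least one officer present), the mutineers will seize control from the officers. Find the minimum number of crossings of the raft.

The mutineers already outnumber the officers at the south bank before anyone moves, so the starting position itself is disallowed.

impossible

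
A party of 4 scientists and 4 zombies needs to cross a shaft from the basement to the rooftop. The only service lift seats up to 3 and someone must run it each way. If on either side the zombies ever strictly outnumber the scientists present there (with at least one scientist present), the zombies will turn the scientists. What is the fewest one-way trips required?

Counting alone: each trip to the rooftop takes at most 3 across and each return brings at least 1 back, so after t trips out (and t−1 returns) at most 3t − (t−1) of the 8 are across; that first reaches 8 at t = 4, so at least 7 crossings are needed.
The safety rule pushes this higher. Following every safe sequence of crossings, the most of the 8 that can be at the rooftop as the service lift arrives there on crossing 7 is 7 — never all 8.
So no plan with fewer than 9 crossings exists, and this one achieves 9:
1. 2 zombies → the rooftop.  (the basement: 4S 2Z; the rooftop: 0S 2Z)
2. 1 zombie ← the basement.  (the basement: 4S 3Z; the rooftop: 0S 1Z)
3. 3 zombies → the rooftop.  (the basement: 4S 0Z; the rooftop: 0S 4Z)
4. 1 zombie ← the basement.  (the basement: 4S 1Z; the rooftop: 0S 3Z)
5. 3 scientists → the rooftop.  (the basement: 1S 1Z; the rooftop: 3S 3Z)
6. 1 scientist and 1 zombie ← the basement.  (the basement: 2S 2Z; the rooftop: 2S 2Z)
7. 2 scientists → the rooftop.  (the basement: 0S 2Z; the rooftop: 4S 2Z)
8. 1 zombie ← the basement.  (the basement: 0S 3Z; the rooftop: 4S 1Z)
9. 3 zombies → the rooftop.  (the basement: 0S 0Z; the rooftop: 4S 4Z)

9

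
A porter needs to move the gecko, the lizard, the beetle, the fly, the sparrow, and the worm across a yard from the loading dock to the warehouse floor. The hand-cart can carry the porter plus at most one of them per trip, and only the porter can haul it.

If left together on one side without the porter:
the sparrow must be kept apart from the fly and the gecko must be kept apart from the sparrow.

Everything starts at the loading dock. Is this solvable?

1. Porter goes to the warehouse floor with the sparrow.  [the loading dock: the beetle, the fly, the gecko, the lizard, the worm | the warehouse floor: the sparrow]
2. Porter goes back to the loading dock alone.  [the loading dock: the beetle, the fly, the gecko, the lizard, the worm | the warehouse floor: the sparrow]
3. Porter goes to the warehouse floor with the gecko.  [the loading dock: the beetle, the fly, the lizard, the worm | the warehouse floor: the gecko, the sparrow]
4. Porter goes back to the loading dock with the sparrow.  [the loading dock: the beetle, the fly, the lizard, the sparrow, the worm | the warehouse floor: the gecko]
5. Porter goes to the warehouse floor with the fly.  [the loading dock: the beetle, the lizard, the sparrow, the worm | the warehouse floor: the fly, the gecko]
6. Porter goes back to the loading dock alone.  [the loading dock: the beetle, the lizard, the sparrow, the worm | the warehouse floor: the fly, the gecko]
7. Porter goes to the warehouse floor with the lizard.  [the loading dock: the beetle, the sparrow, the worm | the warehouse floor: the fly, the gecko, the lizard]
8. Porter goes back to the loading dock alone.  [the loading dock: the beetle, the sparrow, the worm | the warehouse floor: the fly, the gecko, the lizard]
9. Porter goes to the warehouse floor with the beetle.  [the loading dock: the sparrow, the worm | the warehouse floor: the beetle, the fly, the gecko, the lizard]
10. Porter goes back to the loading dock alone.  [the loading dock: the sparrow, the worm | the warehouse floor: the beetle, the fly, the gecko, the lizard]
11. Porter goes to the warehouse floor with the worm.  [the loading dock: the sparrow | the warehouse floor: the beetle, the fly, the gecko, the lizard, the worm]
12. Porter goes back to the loading dock alone.  [the loading dock: the sparrow | the warehouse floor: the beetle, the fly, the gecko, the lizard, the worm]
13. Porter goes to the warehouse floor with the sparrow.  [the loading dock: — | the warehouse floor: the beetle, the fly, the gecko, the lizard, the sparrow, the worm]

Yes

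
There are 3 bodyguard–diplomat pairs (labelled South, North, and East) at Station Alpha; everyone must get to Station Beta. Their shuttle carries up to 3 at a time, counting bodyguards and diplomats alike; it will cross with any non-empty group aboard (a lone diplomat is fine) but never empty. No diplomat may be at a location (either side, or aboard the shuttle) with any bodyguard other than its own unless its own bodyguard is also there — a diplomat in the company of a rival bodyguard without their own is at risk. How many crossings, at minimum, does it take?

Counting alone: each trip to Station Beta takes at most 3 across and each return brings at least 1 back, so after t trips out (and t−1 returns) at most 3t − (t−1) of the 6 are across; that first reaches 6 at t = 3, so at least 5 crossings are needed.
The plan below uses exactly 5 crossings, so it is optimal:
1. bodyguard South and diplomat South cross → Station Beta.
2. bodyguard South crosses ← Station Alpha.
3. bodyguard East, bodyguard North, and bodyguard South cross → Station Beta.
4. diplomat South crosses ← Station Alpha.
5. diplomat East, diplomat North, and diplomat South cross → Station Beta.

5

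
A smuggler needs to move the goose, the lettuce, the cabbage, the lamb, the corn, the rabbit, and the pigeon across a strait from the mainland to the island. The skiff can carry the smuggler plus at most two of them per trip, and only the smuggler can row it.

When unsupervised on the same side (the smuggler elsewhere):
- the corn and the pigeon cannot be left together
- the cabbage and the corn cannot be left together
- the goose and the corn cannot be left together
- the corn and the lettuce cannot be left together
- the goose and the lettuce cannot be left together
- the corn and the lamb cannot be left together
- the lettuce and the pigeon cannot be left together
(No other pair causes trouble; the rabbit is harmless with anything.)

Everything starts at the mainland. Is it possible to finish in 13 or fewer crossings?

Yes — this plan uses 11 crossings (≤ 13):
1. Smuggler goes to the island with the corn and the lettuce.  [the mainland: the cabbage, the goose, the lamb, the pigeon, the rabbit | the island: the corn, the lettuce]
2. Smuggler goes back to the mainland with the lettuce.  [the mainland: the cabbage, the goose, the lamb, the lettuce, the pigeon, the rabbit | the island: the corn]
3. Smuggler goes to the island with the goose and the pigeon.  [the mainland: the cabbage, the lamb, the lettuce, the rabbit | the island: the corn, the goose, the pigeon]
4. Smuggler goes back to the mainland with the corn.  [the mainland: the cabbage, the corn, the lamb, the lettuce, the rabbit | the island: the goose, the pigeon]
5. Smuggler goes to the island with the cabbage and the corn.  [the mainland: the lamb, the lettuce, the rabbit | the island: the cabbage, the corn, the goose, the pigeon]
6. Smuggler goes back to the mainland with the corn.  [the mainland: the corn, the lamb, the lettuce, the rabbit | the island: the cabbage, the goose, the pigeon]
7. Smuggler goes to the island with the lamb and the lettuce.  [the mainland: the corn, the rabbit | the island: the cabbage, the goose, the lamb, the lettuce, the pigeon]
8. Smuggler goes back to the mainland with the lettuce.  [the mainland: the corn, the lettuce, the rabbit | the island: the cabbage, the goose, the lamb, the pigeon]
9. Smuggler goes to the island with the lettuce and the rabbit.  [the mainland: the corn | the island: the cabbage, the goose, the lamb, the lettuce, the pigeon, the rabbit]
10. Smuggler goes back to the mainland with the lettuce.  [the mainland: the corn, the lettuce | the island: the cabbage, the goose, the lamb, the pigeon, the rabbit]
11. Smuggler goes to the island with the corn and the lettuce.  [the mainland: — | the island: the cabbage, the corn, the goose, the lamb, the lettuce, the pigeon, the rabbit]

Yes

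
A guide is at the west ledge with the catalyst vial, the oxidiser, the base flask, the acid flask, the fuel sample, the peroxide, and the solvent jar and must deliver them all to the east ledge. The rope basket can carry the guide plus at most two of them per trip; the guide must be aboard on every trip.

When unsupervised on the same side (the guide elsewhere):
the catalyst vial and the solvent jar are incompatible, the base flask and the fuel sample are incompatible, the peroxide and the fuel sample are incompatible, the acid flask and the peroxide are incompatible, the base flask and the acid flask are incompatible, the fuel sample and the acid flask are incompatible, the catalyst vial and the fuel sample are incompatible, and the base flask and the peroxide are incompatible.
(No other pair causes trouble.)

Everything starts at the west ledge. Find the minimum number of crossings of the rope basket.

Whatever the first load, the items left behind include a forbidden pair without the guide. No opening move is safe, so no plan exists.

impossible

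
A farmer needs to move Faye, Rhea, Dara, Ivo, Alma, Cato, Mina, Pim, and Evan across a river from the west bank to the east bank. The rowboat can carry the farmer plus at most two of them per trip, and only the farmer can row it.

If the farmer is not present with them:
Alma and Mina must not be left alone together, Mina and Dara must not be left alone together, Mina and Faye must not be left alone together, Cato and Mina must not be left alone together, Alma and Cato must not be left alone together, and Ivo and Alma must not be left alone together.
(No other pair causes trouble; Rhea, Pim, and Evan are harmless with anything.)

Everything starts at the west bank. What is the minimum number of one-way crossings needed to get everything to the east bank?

Counting alone: the farmer can take at most 2 across per trip to the east bank, so moving all 9 needs at least 5 loaded trips out, with a return between consecutive ones — at least 9 crossings.
The safety rule pushes this higher. Following every safe sequence of crossings, the most of the 9 that can be at the east bank as the rowboat arrives there on crossings 9, 11, 13 is 6, 7, 8 respectively — never all 9.
So no plan with fewer than 15 crossings exists, and this one achieves 15:
1. Farmer goes to the east bank with Alma and Mina.
2. Farmer goes back to the west bank with Alma.
3. Farmer goes to the east bank with Alma and Faye.
4. Farmer goes back to the west bank with Mina.
5. Farmer goes to the east bank with Mina and Rhea.
6. Farmer goes back to the west bank with Mina.
7. Farmer goes to the east bank with Cato and Dara.
8. Farmer goes back to the west bank with Alma.
9. Farmer goes to the east bank with Alma and Ivo.
10. Farmer goes back to the west bank with Alma.
11. Farmer goes to the east bank with Alma and Pim.
12. Farmer goes back to the west bank with Alma.
13. Farmer goes to the east bank with Alma and Evan.
14. Farmer goes back to the west bank with Alma.
15. Farmer goes to the east bank with Alma and Mina.

15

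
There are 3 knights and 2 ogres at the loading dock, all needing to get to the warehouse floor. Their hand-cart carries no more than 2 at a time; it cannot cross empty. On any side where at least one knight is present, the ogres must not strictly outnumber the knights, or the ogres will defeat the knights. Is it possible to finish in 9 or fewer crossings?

Yes

Yes — this plan uses 7 crossings (≤ 9):
1. 2 ogres → the warehouse floor.  (the loading dock: 3K 0O; the warehouse floor: 0K 2O)
2. 1 ogre ← the loading dock.  (the loading dock: 3K 1O; the warehouse floor: 0K 1O)
3. 2 knights → the warehouse floor.  (the loading dock: 1K 1O; the warehouse floor: 2K 1O)
4. 1 knight ← the loading dock.  (the loading dock: 2K 1O; the warehouse floor: 1K 1O)
5. 1 knight and 1 ogre → the warehouse floor.  (the loading dock: 1K 0O; the warehouse floor: 2K 2O)
6. 1 ogre ← the loading dock.  (the loading dock: 1K 1O; the warehouse floor: 2K 1O)
7. 1 knight and 1 ogre → the warehouse floor.  (the loading dock: 0K 0O; the warehouse floor: 3K 2O)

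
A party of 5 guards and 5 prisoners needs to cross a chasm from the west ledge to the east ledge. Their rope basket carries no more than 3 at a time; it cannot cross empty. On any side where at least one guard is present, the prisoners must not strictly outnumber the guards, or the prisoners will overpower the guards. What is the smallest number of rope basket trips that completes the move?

Counting alone: each trip to the east ledge takes at most 3 across and each return brings at least 1 back, so after t trips out (and t−1 returns) at most 3t − (t−1) of the 10 are across; that first reaches 10 at t = 5, so at least 9 crossings are needed.
The safety rule pushes this higher. Following every safe sequence of crossings, the most of the 10 that can be at the east ledge as the rope basket arrives there on crossing 9 is 9 — never all 10.
So no plan with fewer than 11 crossings exists, and this one achieves 11:
1. 2 prisoners → the east ledge.  (the west ledge: 5G 3P; the east ledge: 0G 2P)
2. 1 prisoner ← the west ledge.  (the west ledge: 5G 4P; the east ledge: 0G 1P)
3. 3 prisoners → the east ledge.  (the west ledge: 5G 1P; the east ledge: 0G 4P)
4. 1 prisoner ← the west ledge.  (the west ledge: 5G 2P; the east ledge: 0G 3P)
5. 3 guards → the east ledge.  (the west ledge: 2G 2P; the east ledge: 3G 3P)
6. 1 guard and 1 prisoner ← the west ledge.  (the west ledge: 3G 3P; the east ledge: 2G 2P)
7. 3 guards → the east ledge.  (the west ledge: 0G 3P; the east ledge: 5G 2P)
8. 1 prisoner ← the west ledge.  (the west ledge: 0G 4P; the east ledge: 5G 1P)
9. 2 prisoners → the east ledge.  (the west ledge: 0G 2P; the east ledge: 5G 3P)
10. 1 prisoner ← the west ledge.  (the west ledge: 0G 3P; the east ledge: 5G 2P)
11. 3 prisoners → the east ledge.  (the west ledge: 0G 0P; the east ledge: 5G 5P)

11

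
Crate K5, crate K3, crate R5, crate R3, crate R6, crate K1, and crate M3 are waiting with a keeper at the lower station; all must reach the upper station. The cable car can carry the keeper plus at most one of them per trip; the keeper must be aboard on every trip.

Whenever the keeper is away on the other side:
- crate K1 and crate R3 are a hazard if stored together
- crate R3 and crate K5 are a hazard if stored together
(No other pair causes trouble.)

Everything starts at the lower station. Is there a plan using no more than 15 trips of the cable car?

Yes

Yes — this plan uses 15 crossings (≤ 15):
1. Keeper goes to the upper station with crate R3.  [the lower station: crate K1, crate K3, crate K5, crate M3, crate R5, crate R6 | the upper station: crate R3]
2. Keeper goes back to the lower station alone.  [the lower station: crate K1, crate K3, crate K5, crate M3, crate R5, crate R6 | the upper station: crate R3]
3. Keeper goes to the upper station with crate K5.  [the lower station: crate K1, crate K3, crate M3, crate R5, crate R6 | the upper station: crate K5, crate R3]
4. Keeper goes back to the lower station with crate R3.  [the lower station: crate K1, crate K3, crate M3, crate R3, crate R5, crate R6 | the upper station: crate K5]
5. Keeper goes to the upper station with crate K1.  [the lower station: crate K3, crate M3, crate R3, crate R5, crate R6 | the upper station: crate K1, crate K5]
6. Keeper goes back to the lower station alone.  [the lower station: crate K3, crate M3, crate R3, crate R5, crate R6 | the upper station: crate K1, crate K5]
7. Keeper goes to the upper station with crate K3.  [the lower station: crate M3, crate R3, crate R5, crate R6 | the upper station: crate K1, crate K3, crate K5]
8. Keeper goes back to the lower station alone.  [the lower station: crate M3, crate R3, crate R5, crate R6 | the upper station: crate K1, crate K3, crate K5]
9. Keeper goes to the upper station with crate R5.  [the lower station: crate M3, crate R3, crate R6 | the upper station: crate K1, crate K3, crate K5, crate R5]
10. Keeper goes back to the lower station alone.  [the lower station: crate M3, crate R3, crate R6 | the upper station: crate K1, crate K3, crate K5, crate R5]
11. Keeper goes to the upper station with crate R6.  [the lower station: crate M3, crate R3 | the upper station: crate K1, crate K3, crate K5, crate R5, crate R6]
12. Keeper goes back to the lower station alone.  [the lower station: crate M3, crate R3 | the upper station: crate K1, crate K3, crate K5, crate R5, crate R6]
13. Keeper goes to the upper station with crate M3.  [the lower station: crate R3 | the upper station: crate K1, crate K3, crate K5, crate M3, crate R5, crate R6]
14. Keeper goes back to the lower station alone.  [the lower station: crate R3 | the upper station: crate K1, crate K3, crate K5, crate M3, crate R5, crate R6]
15. Keeper goes to the upper station with crate R3.  [the lower station: — | the upper station: crate K1, crate K3, crate K5, crate M3, crate R3, crate R5, crate R6]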